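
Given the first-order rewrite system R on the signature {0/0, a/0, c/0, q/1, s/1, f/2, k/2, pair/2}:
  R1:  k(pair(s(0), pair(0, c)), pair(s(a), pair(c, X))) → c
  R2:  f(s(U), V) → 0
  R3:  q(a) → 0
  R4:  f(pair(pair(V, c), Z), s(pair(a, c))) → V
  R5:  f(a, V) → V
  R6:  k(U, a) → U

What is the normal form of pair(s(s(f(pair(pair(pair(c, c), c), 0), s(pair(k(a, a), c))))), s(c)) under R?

1. pair(s(s(f(pair(pair(pair(c, c), c), 0), s(pair(k(a, a), c))))), s(c))  →  pair(s(s(f(pair(pair(pair(c, c), c), 0), s(pair(a, c))))), s(c))   [R6 at 1.1.1.2.1.1]
2. pair(s(s(f(pair(pair(pair(c, c), c), 0), s(pair(a, c))))), s(c))  →  pair(s(s(pair(c, c))), s(c))   [R4 at 1.1.1]

pair(s(s(pair(c, c))), s(c))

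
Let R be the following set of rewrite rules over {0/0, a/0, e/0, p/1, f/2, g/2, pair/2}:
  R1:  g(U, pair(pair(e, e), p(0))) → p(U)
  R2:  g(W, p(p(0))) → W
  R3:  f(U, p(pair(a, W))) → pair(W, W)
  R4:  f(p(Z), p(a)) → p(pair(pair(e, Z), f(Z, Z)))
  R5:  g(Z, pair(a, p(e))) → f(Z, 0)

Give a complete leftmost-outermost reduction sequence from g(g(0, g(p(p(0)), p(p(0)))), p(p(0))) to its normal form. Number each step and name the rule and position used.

1. g(g(0, g(p(p(0)), p(p(0)))), p(p(0)))  →  g(0, g(p(p(0)), p(p(0))))   [R2 at ε]
2. g(0, g(p(p(0)), p(p(0))))  →  g(0, p(p(0)))   [R2 at 2]
3. g(0, p(p(0)))  →  0   [R2 at ε]

0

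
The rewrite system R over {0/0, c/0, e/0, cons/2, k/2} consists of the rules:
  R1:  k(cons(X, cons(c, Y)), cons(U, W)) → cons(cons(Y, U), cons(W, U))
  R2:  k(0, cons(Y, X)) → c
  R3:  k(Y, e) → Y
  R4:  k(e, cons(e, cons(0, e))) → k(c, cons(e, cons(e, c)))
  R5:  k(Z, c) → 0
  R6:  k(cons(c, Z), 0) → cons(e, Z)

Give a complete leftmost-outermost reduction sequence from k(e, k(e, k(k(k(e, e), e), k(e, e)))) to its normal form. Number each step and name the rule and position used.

e

1. k(e, k(e, k(k(k(e, e), e), k(e, e))))  →  k(e, k(e, k(k(e, e), k(e, e))))   [R3 at 2.2.1]
2. k(e, k(e, k(k(e, e), k(e, e))))  →  k(e, k(e, k(e, k(e, e))))   [R3 at 2.2.1]
3. k(e, k(e, k(e, k(e, e))))  →  k(e, k(e, k(e, e)))   [R3 at 2.2.2]
4. k(e, k(e, k(e, e)))  →  k(e, k(e, e))   [R3 at 2.2]
5. k(e, k(e, e))  →  k(e, e)   [R3 at 2]
6. k(e, e)  →  e   [R3 at ε]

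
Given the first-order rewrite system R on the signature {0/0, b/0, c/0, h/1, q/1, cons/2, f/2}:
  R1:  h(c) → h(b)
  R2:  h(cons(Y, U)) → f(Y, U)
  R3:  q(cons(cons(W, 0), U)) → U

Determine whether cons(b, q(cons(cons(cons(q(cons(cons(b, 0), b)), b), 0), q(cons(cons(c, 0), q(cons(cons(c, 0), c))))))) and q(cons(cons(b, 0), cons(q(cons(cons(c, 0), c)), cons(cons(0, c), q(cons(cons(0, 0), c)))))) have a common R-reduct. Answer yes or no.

no — NF(t₁) = cons(b, c), NF(t₂) = cons(c, cons(cons(0, c), c))

Reduce t₁ = cons(b, q(cons(cons(cons(q(cons(cons(b, 0), b)), b), 0), q(cons(cons(c, 0), q(cons(cons(c, 0), c))))))):
1. cons(b, q(cons(cons(cons(q(cons(cons(b, 0), b)), b), 0), q(cons(cons(c, 0), q(cons(cons(c, 0), c)))))))  →  cons(b, q(cons(cons(c, 0), q(cons(cons(c, 0), c)))))   [R3 at 2]
2. cons(b, q(cons(cons(c, 0), q(cons(cons(c, 0), c)))))  →  cons(b, q(cons(cons(c, 0), c)))   [R3 at 2]
3. cons(b, q(cons(cons(c, 0), c)))  →  cons(b, c)   [R3 at 2]

Reduce t₂ = q(cons(cons(b, 0), cons(q(cons(cons(c, 0), c)), cons(cons(0, c), q(cons(cons(0, 0), c)))))):
1. q(cons(cons(b, 0), cons(q(cons(cons(c, 0), c)), cons(cons(0, c), q(cons(cons(0, 0), c))))))  →  cons(q(cons(cons(c, 0), c)), cons(cons(0, c), q(cons(cons(0, 0), c))))   [R3 at ε]
2. cons(q(cons(cons(c, 0), c)), cons(cons(0, c), q(cons(cons(0, 0), c))))  →  cons(c, cons(cons(0, c), q(cons(cons(0, 0), c))))   [R3 at 1]
3. cons(c, cons(cons(0, c), q(cons(cons(0, 0), c))))  →  cons(c, cons(cons(0, c), c))   [R3 at 2.2]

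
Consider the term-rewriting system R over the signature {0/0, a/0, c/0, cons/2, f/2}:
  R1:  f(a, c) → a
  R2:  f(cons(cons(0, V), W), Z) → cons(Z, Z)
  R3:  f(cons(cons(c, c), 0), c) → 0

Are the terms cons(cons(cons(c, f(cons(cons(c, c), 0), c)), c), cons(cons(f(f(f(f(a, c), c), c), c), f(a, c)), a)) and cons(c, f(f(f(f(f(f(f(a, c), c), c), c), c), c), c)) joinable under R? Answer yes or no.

Reduce t₁ = cons(cons(cons(c, f(cons(cons(c, c), 0), c)), c), cons(cons(f(f(f(f(a, c), c), c), c), f(a, c)), a)):
1. cons(cons(cons(c, f(cons(cons(c, c), 0), c)), c), cons(cons(f(f(f(f(a, c), c), c), c), f(a, c)), a))  →  cons(cons(cons(c, 0), c), cons(cons(f(f(f(f(a, c), c), c), c), f(a, c)), a))   [R3 at 1.1.2]
2. cons(cons(cons(c, 0), c), cons(cons(f(f(f(f(a, c), c), c), c), f(a, c)), a))  →  cons(cons(cons(c, 0), c), cons(cons(f(f(f(a, c), c), c), f(a, c)), a))   [R1 at 2.1.1.1.1.1]
3. cons(cons(cons(c, 0), c), cons(cons(f(f(f(a, c), c), c), f(a, c)), a))  →  cons(cons(cons(c, 0), c), cons(cons(f(f(a, c), c), f(a, c)), a))   [R1 at 2.1.1.1.1]
4. cons(cons(cons(c, 0), c), cons(cons(f(f(a, c), c), f(a, c)), a))  →  cons(cons(cons(c, 0), c), cons(cons(f(a, c), f(a, c)), a))   [R1 at 2.1.1.1]
5. cons(cons(cons(c, 0), c), cons(cons(f(a, c), f(a, c)), a))  →  cons(cons(cons(c, 0), c), cons(cons(a, f(a, c)), a))   [R1 at 2.1.1]
6. cons(cons(cons(c, 0), c), cons(cons(a, f(a, c)), a))  →  cons(cons(cons(c, 0), c), cons(cons(a, a), a))   [R1 at 2.1.2]

Reduce t₂ = cons(c, f(f(f(f(f(f(f(a, c), c), c), c), c), c), c)):
1. cons(c, f(f(f(f(f(f(f(a, c), c), c), c), c), c), c))  →  cons(c, f(f(f(f(f(f(a, c), c), c), c), c), c))   [R1 at 2.1.1.1.1.1.1]
2. cons(c, f(f(f(f(f(f(a, c), c), c), c), c), c))  →  cons(c, f(f(f(f(f(a, c), c), c), c), c))   [R1 at 2.1.1.1.1.1]
3. cons(c, f(f(f(f(f(a, c), c), c), c), c))  →  cons(c, f(f(f(f(a, c), c), c), c))   [R1 at 2.1.1.1.1]
4. cons(c, f(f(f(f(a, c), c), c), c))  →  cons(c, f(f(f(a, c), c), c))   [R1 at 2.1.1.1]
5. cons(c, f(f(f(a, c), c), c))  →  cons(c, f(f(a, c), c))   [R1 at 2.1.1]
6. cons(c, f(f(a, c), c))  →  cons(c, f(a, c))   [R1 at 2.1]
7. cons(c, f(a, c))  →  cons(c, a)   [R1 at 2]

no — NF(t₁) = cons(cons(cons(c, 0), c), cons(cons(a, a), a)), NF(t₂) = cons(c, a)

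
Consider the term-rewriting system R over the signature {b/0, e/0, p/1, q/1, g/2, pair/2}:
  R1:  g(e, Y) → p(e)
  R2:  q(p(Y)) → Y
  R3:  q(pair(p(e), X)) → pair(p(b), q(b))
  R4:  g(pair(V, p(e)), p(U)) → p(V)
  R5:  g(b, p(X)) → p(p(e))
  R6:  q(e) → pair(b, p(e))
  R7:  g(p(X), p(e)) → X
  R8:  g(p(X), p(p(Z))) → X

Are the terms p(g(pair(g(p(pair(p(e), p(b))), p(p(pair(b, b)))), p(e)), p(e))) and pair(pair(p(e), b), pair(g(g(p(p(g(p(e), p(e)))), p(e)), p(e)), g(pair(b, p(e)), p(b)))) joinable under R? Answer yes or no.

Reduce t₁ = p(g(pair(g(p(pair(p(e), p(b))), p(p(pair(b, b)))), p(e)), p(e))):
1. p(g(pair(g(p(pair(p(e), p(b))), p(p(pair(b, b)))), p(e)), p(e)))  →  p(p(g(p(pair(p(e), p(b))), p(p(pair(b, b))))))   [R4 at 1]
2. p(p(g(p(pair(p(e), p(b))), p(p(pair(b, b))))))  →  p(p(pair(p(e), p(b))))   [R8 at 1.1]

Reduce t₂ = pair(pair(p(e), b), pair(g(g(p(p(g(p(e), p(e)))), p(e)), p(e)), g(pair(b, p(e)), p(b)))):
1. pair(pair(p(e), b), pair(g(g(p(p(g(p(e), p(e)))), p(e)), p(e)), g(pair(b, p(e)), p(b))))  →  pair(pair(p(e), b), pair(g(p(g(p(e), p(e))), p(e)), g(pair(b, p(e)), p(b))))   [R7 at 2.1.1]
2. pair(pair(p(e), b), pair(g(p(g(p(e), p(e))), p(e)), g(pair(b, p(e)), p(b))))  →  pair(pair(p(e), b), pair(g(p(e), p(e)), g(pair(b, p(e)), p(b))))   [R7 at 2.1]
3. pair(pair(p(e), b), pair(g(p(e), p(e)), g(pair(b, p(e)), p(b))))  →  pair(pair(p(e), b), pair(e, g(pair(b, p(e)), p(b))))   [R7 at 2.1]
4. pair(pair(p(e), b), pair(e, g(pair(b, p(e)), p(b))))  →  pair(pair(p(e), b), pair(e, p(b)))   [R4 at 2.2]

no — NF(t₁) = p(p(pair(p(e), p(b)))), NF(t₂) = pair(pair(p(e), b), pair(e, p(b)))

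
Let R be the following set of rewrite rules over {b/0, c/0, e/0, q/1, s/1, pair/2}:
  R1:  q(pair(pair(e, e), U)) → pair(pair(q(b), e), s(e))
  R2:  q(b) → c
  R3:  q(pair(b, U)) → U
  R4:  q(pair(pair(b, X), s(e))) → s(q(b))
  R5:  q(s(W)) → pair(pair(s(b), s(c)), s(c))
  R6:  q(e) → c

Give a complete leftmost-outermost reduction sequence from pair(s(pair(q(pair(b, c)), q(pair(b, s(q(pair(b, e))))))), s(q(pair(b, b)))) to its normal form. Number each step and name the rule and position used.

pair(s(pair(c, s(e))), s(b))

1. pair(s(pair(q(pair(b, c)), q(pair(b, s(q(pair(b, e))))))), s(q(pair(b, b))))  →  pair(s(pair(c, q(pair(b, s(q(pair(b, e))))))), s(q(pair(b, b))))   [R3 at 1.1.1]
2. pair(s(pair(c, q(pair(b, s(q(pair(b, e))))))), s(q(pair(b, b))))  →  pair(s(pair(c, s(q(pair(b, e))))), s(q(pair(b, b))))   [R3 at 1.1.2]
3. pair(s(pair(c, s(q(pair(b, e))))), s(q(pair(b, b))))  →  pair(s(pair(c, s(e))), s(q(pair(b, b))))   [R3 at 1.1.2.1]
4. pair(s(pair(c, s(e))), s(q(pair(b, b))))  →  pair(s(pair(c, s(e))), s(b))   [R3 at 2.1]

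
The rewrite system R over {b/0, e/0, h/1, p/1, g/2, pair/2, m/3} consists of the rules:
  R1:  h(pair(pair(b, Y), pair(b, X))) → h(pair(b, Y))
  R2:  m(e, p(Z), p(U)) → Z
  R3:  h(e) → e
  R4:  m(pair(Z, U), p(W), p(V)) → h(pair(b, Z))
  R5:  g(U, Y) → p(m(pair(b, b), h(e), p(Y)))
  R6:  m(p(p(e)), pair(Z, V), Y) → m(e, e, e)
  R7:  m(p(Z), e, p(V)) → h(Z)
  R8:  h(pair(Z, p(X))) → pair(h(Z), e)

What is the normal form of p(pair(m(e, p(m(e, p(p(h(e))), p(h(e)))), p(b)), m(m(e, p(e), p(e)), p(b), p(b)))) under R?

p(pair(p(e), b))

1. p(pair(m(e, p(m(e, p(p(h(e))), p(h(e)))), p(b)), m(m(e, p(e), p(e)), p(b), p(b))))  →  p(pair(m(e, p(p(h(e))), p(h(e))), m(m(e, p(e), p(e)), p(b), p(b))))   [R2 at 1.1]
2. p(pair(m(e, p(p(h(e))), p(h(e))), m(m(e, p(e), p(e)), p(b), p(b))))  →  p(pair(p(h(e)), m(m(e, p(e), p(e)), p(b), p(b))))   [R2 at 1.1]
3. p(pair(p(h(e)), m(m(e, p(e), p(e)), p(b), p(b))))  →  p(pair(p(e), m(m(e, p(e), p(e)), p(b), p(b))))   [R3 at 1.1.1]
4. p(pair(p(e), m(m(e, p(e), p(e)), p(b), p(b))))  →  p(pair(p(e), m(e, p(b), p(b))))   [R2 at 1.2.1]
5. p(pair(p(e), m(e, p(b), p(b))))  →  p(pair(p(e), b))   [R2 at 1.2]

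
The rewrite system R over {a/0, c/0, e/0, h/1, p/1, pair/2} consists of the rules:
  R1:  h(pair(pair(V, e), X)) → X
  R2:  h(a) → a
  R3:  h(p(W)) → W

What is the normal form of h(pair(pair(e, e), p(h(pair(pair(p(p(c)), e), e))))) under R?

1. h(pair(pair(e, e), p(h(pair(pair(p(p(c)), e), e)))))  →  p(h(pair(pair(p(p(c)), e), e)))   [R1 at ε]
2. p(h(pair(pair(p(p(c)), e), e)))  →  p(e)   [R1 at 1]

p(e)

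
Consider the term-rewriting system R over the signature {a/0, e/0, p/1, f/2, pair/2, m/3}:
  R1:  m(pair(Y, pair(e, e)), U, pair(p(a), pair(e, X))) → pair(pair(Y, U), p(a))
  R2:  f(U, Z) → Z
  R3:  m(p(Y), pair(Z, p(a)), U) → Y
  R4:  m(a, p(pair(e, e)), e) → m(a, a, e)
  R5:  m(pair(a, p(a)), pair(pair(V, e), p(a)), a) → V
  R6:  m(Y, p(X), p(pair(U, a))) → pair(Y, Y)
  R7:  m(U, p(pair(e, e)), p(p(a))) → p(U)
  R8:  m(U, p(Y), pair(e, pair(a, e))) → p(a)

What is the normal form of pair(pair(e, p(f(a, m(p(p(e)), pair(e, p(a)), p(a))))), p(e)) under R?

pair(pair(e, p(p(e))), p(e))

1. pair(pair(e, p(f(a, m(p(p(e)), pair(e, p(a)), p(a))))), p(e))  →  pair(pair(e, p(m(p(p(e)), pair(e, p(a)), p(a)))), p(e))   [R2 at 1.2.1]
2. pair(pair(e, p(m(p(p(e)), pair(e, p(a)), p(a)))), p(e))  →  pair(pair(e, p(p(e))), p(e))   [R3 at 1.2.1]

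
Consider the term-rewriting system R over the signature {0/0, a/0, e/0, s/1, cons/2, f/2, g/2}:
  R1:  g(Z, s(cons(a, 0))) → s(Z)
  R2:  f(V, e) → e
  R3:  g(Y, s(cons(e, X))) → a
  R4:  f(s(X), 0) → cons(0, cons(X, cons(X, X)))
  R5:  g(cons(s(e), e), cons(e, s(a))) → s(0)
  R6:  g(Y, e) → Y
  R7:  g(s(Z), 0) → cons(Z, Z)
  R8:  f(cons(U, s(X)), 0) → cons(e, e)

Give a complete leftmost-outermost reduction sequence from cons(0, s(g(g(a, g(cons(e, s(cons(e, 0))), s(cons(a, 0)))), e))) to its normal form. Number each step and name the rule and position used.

1. cons(0, s(g(g(a, g(cons(e, s(cons(e, 0))), s(cons(a, 0)))), e)))  →  cons(0, s(g(a, g(cons(e, s(cons(e, 0))), s(cons(a, 0))))))   [R6 at 2.1]
2. cons(0, s(g(a, g(cons(e, s(cons(e, 0))), s(cons(a, 0))))))  →  cons(0, s(g(a, s(cons(e, s(cons(e, 0)))))))   [R1 at 2.1.2]
3. cons(0, s(g(a, s(cons(e, s(cons(e, 0)))))))  →  cons(0, s(a))   [R3 at 2.1]

cons(0, s(a))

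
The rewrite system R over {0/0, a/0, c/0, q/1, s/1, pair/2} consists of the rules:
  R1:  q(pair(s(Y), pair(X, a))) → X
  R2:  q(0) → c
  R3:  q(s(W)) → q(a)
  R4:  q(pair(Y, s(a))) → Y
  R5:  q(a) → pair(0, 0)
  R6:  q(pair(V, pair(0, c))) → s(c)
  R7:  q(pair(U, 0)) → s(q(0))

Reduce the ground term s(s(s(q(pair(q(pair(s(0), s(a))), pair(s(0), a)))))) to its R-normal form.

1. s(s(s(q(pair(q(pair(s(0), s(a))), pair(s(0), a))))))  →  s(s(s(q(pair(s(0), pair(s(0), a))))))   [R4 at 1.1.1.1.1]
2. s(s(s(q(pair(s(0), pair(s(0), a))))))  →  s(s(s(s(0))))   [R1 at 1.1.1]

s(s(s(s(0))))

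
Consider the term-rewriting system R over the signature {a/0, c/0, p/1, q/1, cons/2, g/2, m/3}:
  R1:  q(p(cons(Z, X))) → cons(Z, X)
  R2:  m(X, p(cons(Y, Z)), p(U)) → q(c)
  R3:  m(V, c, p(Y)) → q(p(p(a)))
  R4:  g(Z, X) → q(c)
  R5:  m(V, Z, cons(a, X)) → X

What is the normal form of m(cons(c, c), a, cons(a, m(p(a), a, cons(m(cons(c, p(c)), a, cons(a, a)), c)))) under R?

c

1. m(cons(c, c), a, cons(a, m(p(a), a, cons(m(cons(c, p(c)), a, cons(a, a)), c))))  →  m(p(a), a, cons(m(cons(c, p(c)), a, cons(a, a)), c))   [R5 at ε]
2. m(p(a), a, cons(m(cons(c, p(c)), a, cons(a, a)), c))  →  m(p(a), a, cons(a, c))   [R5 at 3.1]
3. m(p(a), a, cons(a, c))  →  c   [R5 at ε]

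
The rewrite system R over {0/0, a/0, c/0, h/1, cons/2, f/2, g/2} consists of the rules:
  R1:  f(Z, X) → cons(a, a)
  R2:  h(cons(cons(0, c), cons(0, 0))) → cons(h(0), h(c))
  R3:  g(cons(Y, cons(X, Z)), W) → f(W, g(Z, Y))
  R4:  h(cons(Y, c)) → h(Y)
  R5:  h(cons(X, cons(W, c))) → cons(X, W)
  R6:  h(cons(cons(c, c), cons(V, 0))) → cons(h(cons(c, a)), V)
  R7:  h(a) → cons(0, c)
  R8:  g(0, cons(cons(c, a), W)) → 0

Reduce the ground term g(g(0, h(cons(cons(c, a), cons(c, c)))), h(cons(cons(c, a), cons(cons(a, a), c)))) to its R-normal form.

1. g(g(0, h(cons(cons(c, a), cons(c, c)))), h(cons(cons(c, a), cons(cons(a, a), c))))  →  g(g(0, cons(cons(c, a), c)), h(cons(cons(c, a), cons(cons(a, a), c))))   [R5 at 1.2]
2. g(g(0, cons(cons(c, a), c)), h(cons(cons(c, a), cons(cons(a, a), c))))  →  g(0, h(cons(cons(c, a), cons(cons(a, a), c))))   [R8 at 1]
3. g(0, h(cons(cons(c, a), cons(cons(a, a), c))))  →  g(0, cons(cons(c, a), cons(a, a)))   [R5 at 2]
4. g(0, cons(cons(c, a), cons(a, a)))  →  0   [R8 at ε]

0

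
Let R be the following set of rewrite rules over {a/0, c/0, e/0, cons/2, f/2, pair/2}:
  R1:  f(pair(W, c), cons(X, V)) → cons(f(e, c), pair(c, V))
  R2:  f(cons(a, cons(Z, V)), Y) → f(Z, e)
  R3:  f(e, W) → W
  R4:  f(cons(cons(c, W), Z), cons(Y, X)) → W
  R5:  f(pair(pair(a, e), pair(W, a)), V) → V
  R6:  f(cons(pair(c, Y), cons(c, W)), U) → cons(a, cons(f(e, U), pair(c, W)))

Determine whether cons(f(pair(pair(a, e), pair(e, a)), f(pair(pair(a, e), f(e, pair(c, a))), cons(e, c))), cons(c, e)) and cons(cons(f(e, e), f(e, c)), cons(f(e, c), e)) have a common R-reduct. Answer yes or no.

Reduce t₁ = cons(f(pair(pair(a, e), pair(e, a)), f(pair(pair(a, e), f(e, pair(c, a))), cons(e, c))), cons(c, e)):
1. cons(f(pair(pair(a, e), pair(e, a)), f(pair(pair(a, e), f(e, pair(c, a))), cons(e, c))), cons(c, e))  →  cons(f(pair(pair(a, e), f(e, pair(c, a))), cons(e, c)), cons(c, e))   [R5 at 1]
2. cons(f(pair(pair(a, e), f(e, pair(c, a))), cons(e, c)), cons(c, e))  →  cons(f(pair(pair(a, e), pair(c, a)), cons(e, c)), cons(c, e))   [R3 at 1.1.2]
3. cons(f(pair(pair(a, e), pair(c, a)), cons(e, c)), cons(c, e))  →  cons(cons(e, c), cons(c, e))   [R5 at 1]

Reduce t₂ = cons(cons(f(e, e), f(e, c)), cons(f(e, c), e)):
1. cons(cons(f(e, e), f(e, c)), cons(f(e, c), e))  →  cons(cons(e, f(e, c)), cons(f(e, c), e))   [R3 at 1.1]
2. cons(cons(e, f(e, c)), cons(f(e, c), e))  →  cons(cons(e, c), cons(f(e, c), e))   [R3 at 1.2]
3. cons(cons(e, c), cons(f(e, c), e))  →  cons(cons(e, c), cons(c, e))   [R3 at 2.1]

yes — NF(t₁) = cons(cons(e, c), cons(c, e)), NF(t₂) = cons(cons(e, c), cons(c, e))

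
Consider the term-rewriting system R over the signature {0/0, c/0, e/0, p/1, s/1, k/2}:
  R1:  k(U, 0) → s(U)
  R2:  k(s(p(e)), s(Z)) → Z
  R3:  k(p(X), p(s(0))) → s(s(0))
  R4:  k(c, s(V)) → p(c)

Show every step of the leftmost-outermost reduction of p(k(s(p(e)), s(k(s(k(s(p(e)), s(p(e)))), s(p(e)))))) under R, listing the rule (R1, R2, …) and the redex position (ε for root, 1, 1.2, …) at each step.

p(p(e))

1. p(k(s(p(e)), s(k(s(k(s(p(e)), s(p(e)))), s(p(e))))))  →  p(k(s(k(s(p(e)), s(p(e)))), s(p(e))))   [R2 at 1]
2. p(k(s(k(s(p(e)), s(p(e)))), s(p(e))))  →  p(k(s(p(e)), s(p(e))))   [R2 at 1.1.1]
3. p(k(s(p(e)), s(p(e))))  →  p(p(e))   [R2 at 1]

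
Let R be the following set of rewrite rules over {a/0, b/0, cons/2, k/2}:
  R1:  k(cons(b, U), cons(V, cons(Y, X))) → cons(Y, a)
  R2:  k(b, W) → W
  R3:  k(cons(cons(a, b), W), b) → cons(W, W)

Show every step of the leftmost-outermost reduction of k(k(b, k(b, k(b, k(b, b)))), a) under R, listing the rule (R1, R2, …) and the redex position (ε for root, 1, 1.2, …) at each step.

a

1. k(k(b, k(b, k(b, k(b, b)))), a)  →  k(k(b, k(b, k(b, b))), a)   [R2 at 1]
2. k(k(b, k(b, k(b, b))), a)  →  k(k(b, k(b, b)), a)   [R2 at 1]
3. k(k(b, k(b, b)), a)  →  k(k(b, b), a)   [R2 at 1]
4. k(k(b, b), a)  →  k(b, a)   [R2 at 1]
5. k(b, a)  →  a   [R2 at ε]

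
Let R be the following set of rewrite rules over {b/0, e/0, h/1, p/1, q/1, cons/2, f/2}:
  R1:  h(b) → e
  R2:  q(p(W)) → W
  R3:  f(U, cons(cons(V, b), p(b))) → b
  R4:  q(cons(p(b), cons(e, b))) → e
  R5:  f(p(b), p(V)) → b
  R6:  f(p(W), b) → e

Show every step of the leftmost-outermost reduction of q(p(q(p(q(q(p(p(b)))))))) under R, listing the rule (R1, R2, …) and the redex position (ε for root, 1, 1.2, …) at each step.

1. q(p(q(p(q(q(p(p(b))))))))  →  q(p(q(q(p(p(b))))))   [R2 at ε]
2. q(p(q(q(p(p(b))))))  →  q(q(p(p(b))))   [R2 at ε]
3. q(q(p(p(b))))  →  q(p(b))   [R2 at 1]
4. q(p(b))  →  b   [R2 at ε]

b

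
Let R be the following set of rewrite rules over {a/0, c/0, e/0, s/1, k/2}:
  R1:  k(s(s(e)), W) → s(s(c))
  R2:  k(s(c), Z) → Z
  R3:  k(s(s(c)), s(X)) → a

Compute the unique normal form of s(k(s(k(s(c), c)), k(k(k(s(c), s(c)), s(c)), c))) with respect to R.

s(c)

1. s(k(s(k(s(c), c)), k(k(k(s(c), s(c)), s(c)), c)))  →  s(k(s(c), k(k(k(s(c), s(c)), s(c)), c)))   [R2 at 1.1.1]
2. s(k(s(c), k(k(k(s(c), s(c)), s(c)), c)))  →  s(k(k(k(s(c), s(c)), s(c)), c))   [R2 at 1]
3. s(k(k(k(s(c), s(c)), s(c)), c))  →  s(k(k(s(c), s(c)), c))   [R2 at 1.1.1]
4. s(k(k(s(c), s(c)), c))  →  s(k(s(c), c))   [R2 at 1.1]
5. s(k(s(c), c))  →  s(c)   [R2 at 1]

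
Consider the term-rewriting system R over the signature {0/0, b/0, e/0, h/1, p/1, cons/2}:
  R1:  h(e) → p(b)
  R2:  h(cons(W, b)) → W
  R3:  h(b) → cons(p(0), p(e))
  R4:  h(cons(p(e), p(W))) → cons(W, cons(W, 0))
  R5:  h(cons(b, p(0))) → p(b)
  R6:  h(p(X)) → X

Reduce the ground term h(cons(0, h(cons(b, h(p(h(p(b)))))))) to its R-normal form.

1. h(cons(0, h(cons(b, h(p(h(p(b))))))))  →  h(cons(0, h(cons(b, h(p(b))))))   [R6 at 1.2.1.2]
2. h(cons(0, h(cons(b, h(p(b))))))  →  h(cons(0, h(cons(b, b))))   [R6 at 1.2.1.2]
3. h(cons(0, h(cons(b, b))))  →  h(cons(0, b))   [R2 at 1.2]
4. h(cons(0, b))  →  0   [R2 at ε]

0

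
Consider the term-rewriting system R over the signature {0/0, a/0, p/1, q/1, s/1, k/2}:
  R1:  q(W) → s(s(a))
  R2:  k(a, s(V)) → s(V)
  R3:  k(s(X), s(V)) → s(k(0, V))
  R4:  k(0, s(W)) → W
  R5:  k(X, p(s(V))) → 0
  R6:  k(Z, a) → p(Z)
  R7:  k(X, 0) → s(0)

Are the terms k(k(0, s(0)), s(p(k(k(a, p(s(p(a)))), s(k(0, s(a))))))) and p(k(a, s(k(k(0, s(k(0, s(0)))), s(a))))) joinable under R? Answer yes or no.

Reduce t₁ = k(k(0, s(0)), s(p(k(k(a, p(s(p(a)))), s(k(0, s(a))))))):
1. k(k(0, s(0)), s(p(k(k(a, p(s(p(a)))), s(k(0, s(a)))))))  →  k(0, s(p(k(k(a, p(s(p(a)))), s(k(0, s(a)))))))   [R4 at 1]
2. k(0, s(p(k(k(a, p(s(p(a)))), s(k(0, s(a)))))))  →  p(k(k(a, p(s(p(a)))), s(k(0, s(a)))))   [R4 at ε]
3. p(k(k(a, p(s(p(a)))), s(k(0, s(a)))))  →  p(k(0, s(k(0, s(a)))))   [R5 at 1.1]
4. p(k(0, s(k(0, s(a)))))  →  p(k(0, s(a)))   [R4 at 1]
5. p(k(0, s(a)))  →  p(a)   [R4 at 1]

Reduce t₂ = p(k(a, s(k(k(0, s(k(0, s(0)))), s(a))))):
1. p(k(a, s(k(k(0, s(k(0, s(0)))), s(a)))))  →  p(s(k(k(0, s(k(0, s(0)))), s(a))))   [R2 at 1]
2. p(s(k(k(0, s(k(0, s(0)))), s(a))))  →  p(s(k(k(0, s(0)), s(a))))   [R4 at 1.1.1]
3. p(s(k(k(0, s(0)), s(a))))  →  p(s(k(0, s(a))))   [R4 at 1.1.1]
4. p(s(k(0, s(a))))  →  p(s(a))   [R4 at 1.1]

no — NF(t₁) = p(a), NF(t₂) = p(s(a))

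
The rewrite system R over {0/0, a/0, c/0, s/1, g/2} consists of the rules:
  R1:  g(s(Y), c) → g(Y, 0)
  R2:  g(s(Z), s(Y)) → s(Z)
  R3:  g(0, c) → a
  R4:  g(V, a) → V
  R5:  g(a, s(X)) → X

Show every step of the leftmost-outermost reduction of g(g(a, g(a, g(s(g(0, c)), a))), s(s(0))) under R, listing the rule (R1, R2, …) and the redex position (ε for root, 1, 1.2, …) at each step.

1. g(g(a, g(a, g(s(g(0, c)), a))), s(s(0)))  →  g(g(a, g(a, s(g(0, c)))), s(s(0)))   [R4 at 1.2.2]
2. g(g(a, g(a, s(g(0, c)))), s(s(0)))  →  g(g(a, g(0, c)), s(s(0)))   [R5 at 1.2]
3. g(g(a, g(0, c)), s(s(0)))  →  g(g(a, a), s(s(0)))   [R3 at 1.2]
4. g(g(a, a), s(s(0)))  →  g(a, s(s(0)))   [R4 at 1]
5. g(a, s(s(0)))  →  s(0)   [R5 at ε]

s(0)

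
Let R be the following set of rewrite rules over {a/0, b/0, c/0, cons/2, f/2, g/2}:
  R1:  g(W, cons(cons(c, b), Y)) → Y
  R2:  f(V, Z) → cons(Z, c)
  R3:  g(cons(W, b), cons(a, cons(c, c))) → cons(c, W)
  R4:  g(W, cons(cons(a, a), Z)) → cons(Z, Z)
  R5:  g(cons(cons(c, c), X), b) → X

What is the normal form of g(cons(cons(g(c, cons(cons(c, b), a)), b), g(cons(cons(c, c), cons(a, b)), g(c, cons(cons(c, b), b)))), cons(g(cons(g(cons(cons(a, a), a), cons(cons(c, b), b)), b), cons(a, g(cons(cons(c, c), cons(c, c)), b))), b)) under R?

b

1. g(cons(cons(g(c, cons(cons(c, b), a)), b), g(cons(cons(c, c), cons(a, b)), g(c, cons(cons(c, b), b)))), cons(g(cons(g(cons(cons(a, a), a), cons(cons(c, b), b)), b), cons(a, g(cons(cons(c, c), cons(c, c)), b))), b))  →  g(cons(cons(a, b), g(cons(cons(c, c), cons(a, b)), g(c, cons(cons(c, b), b)))), cons(g(cons(g(cons(cons(a, a), a), cons(cons(c, b), b)), b), cons(a, g(cons(cons(c, c), cons(c, c)), b))), b))   [R1 at 1.1.1]
2. g(cons(cons(a, b), g(cons(cons(c, c), cons(a, b)), g(c, cons(cons(c, b), b)))), cons(g(cons(g(cons(cons(a, a), a), cons(cons(c, b), b)), b), cons(a, g(cons(cons(c, c), cons(c, c)), b))), b))  →  g(cons(cons(a, b), g(cons(cons(c, c), cons(a, b)), b)), cons(g(cons(g(cons(cons(a, a), a), cons(cons(c, b), b)), b), cons(a, g(cons(cons(c, c), cons(c, c)), b))), b))   [R1 at 1.2.2]
3. g(cons(cons(a, b), g(cons(cons(c, c), cons(a, b)), b)), cons(g(cons(g(cons(cons(a, a), a), cons(cons(c, b), b)), b), cons(a, g(cons(cons(c, c), cons(c, c)), b))), b))  →  g(cons(cons(a, b), cons(a, b)), cons(g(cons(g(cons(cons(a, a), a), cons(cons(c, b), b)), b), cons(a, g(cons(cons(c, c), cons(c, c)), b))), b))   [R5 at 1.2]
4. g(cons(cons(a, b), cons(a, b)), cons(g(cons(g(cons(cons(a, a), a), cons(cons(c, b), b)), b), cons(a, g(cons(cons(c, c), cons(c, c)), b))), b))  →  g(cons(cons(a, b), cons(a, b)), cons(g(cons(b, b), cons(a, g(cons(cons(c, c), cons(c, c)), b))), b))   [R1 at 2.1.1.1]
5. g(cons(cons(a, b), cons(a, b)), cons(g(cons(b, b), cons(a, g(cons(cons(c, c), cons(c, c)), b))), b))  →  g(cons(cons(a, b), cons(a, b)), cons(g(cons(b, b), cons(a, cons(c, c))), b))   [R5 at 2.1.2.2]
6. g(cons(cons(a, b), cons(a, b)), cons(g(cons(b, b), cons(a, cons(c, c))), b))  →  g(cons(cons(a, b), cons(a, b)), cons(cons(c, b), b))   [R3 at 2.1]
7. g(cons(cons(a, b), cons(a, b)), cons(cons(c, b), b))  →  b   [R1 at ε]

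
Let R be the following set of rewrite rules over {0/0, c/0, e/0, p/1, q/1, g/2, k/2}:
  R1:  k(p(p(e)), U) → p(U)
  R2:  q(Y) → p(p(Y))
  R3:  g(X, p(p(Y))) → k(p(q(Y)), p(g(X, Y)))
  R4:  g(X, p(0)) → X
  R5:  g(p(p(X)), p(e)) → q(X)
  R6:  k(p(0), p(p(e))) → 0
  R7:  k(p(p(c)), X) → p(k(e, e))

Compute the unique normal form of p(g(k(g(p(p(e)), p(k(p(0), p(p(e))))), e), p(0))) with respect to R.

p(p(e))

1. p(g(k(g(p(p(e)), p(k(p(0), p(p(e))))), e), p(0)))  →  p(k(g(p(p(e)), p(k(p(0), p(p(e))))), e))   [R4 at 1]
2. p(k(g(p(p(e)), p(k(p(0), p(p(e))))), e))  →  p(k(g(p(p(e)), p(0)), e))   [R6 at 1.1.2.1]
3. p(k(g(p(p(e)), p(0)), e))  →  p(k(p(p(e)), e))   [R4 at 1.1]
4. p(k(p(p(e)), e))  →  p(p(e))   [R1 at 1]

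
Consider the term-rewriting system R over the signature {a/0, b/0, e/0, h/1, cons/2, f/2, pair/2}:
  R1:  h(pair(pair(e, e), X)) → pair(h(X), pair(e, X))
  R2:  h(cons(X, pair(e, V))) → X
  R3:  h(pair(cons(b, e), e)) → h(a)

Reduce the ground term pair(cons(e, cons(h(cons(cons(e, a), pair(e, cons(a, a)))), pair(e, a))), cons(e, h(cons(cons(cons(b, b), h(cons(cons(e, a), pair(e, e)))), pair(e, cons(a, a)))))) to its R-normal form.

pair(cons(e, cons(cons(e, a), pair(e, a))), cons(e, cons(cons(b, b), cons(e, a))))

1. pair(cons(e, cons(h(cons(cons(e, a), pair(e, cons(a, a)))), pair(e, a))), cons(e, h(cons(cons(cons(b, b), h(cons(cons(e, a), pair(e, e)))), pair(e, cons(a, a))))))  →  pair(cons(e, cons(cons(e, a), pair(e, a))), cons(e, h(cons(cons(cons(b, b), h(cons(cons(e, a), pair(e, e)))), pair(e, cons(a, a))))))   [R2 at 1.2.1]
2. pair(cons(e, cons(cons(e, a), pair(e, a))), cons(e, h(cons(cons(cons(b, b), h(cons(cons(e, a), pair(e, e)))), pair(e, cons(a, a))))))  →  pair(cons(e, cons(cons(e, a), pair(e, a))), cons(e, cons(cons(b, b), h(cons(cons(e, a), pair(e, e))))))   [R2 at 2.2]
3. pair(cons(e, cons(cons(e, a), pair(e, a))), cons(e, cons(cons(b, b), h(cons(cons(e, a), pair(e, e))))))  →  pair(cons(e, cons(cons(e, a), pair(e, a))), cons(e, cons(cons(b, b), cons(e, a))))   [R2 at 2.2.2]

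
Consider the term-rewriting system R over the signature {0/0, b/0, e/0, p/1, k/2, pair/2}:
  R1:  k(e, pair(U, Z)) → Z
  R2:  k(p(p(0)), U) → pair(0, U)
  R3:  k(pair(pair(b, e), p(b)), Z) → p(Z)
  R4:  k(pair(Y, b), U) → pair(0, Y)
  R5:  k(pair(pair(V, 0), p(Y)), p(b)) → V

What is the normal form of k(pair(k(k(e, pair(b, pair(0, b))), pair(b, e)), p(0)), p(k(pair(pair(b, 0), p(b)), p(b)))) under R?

1. k(pair(k(k(e, pair(b, pair(0, b))), pair(b, e)), p(0)), p(k(pair(pair(b, 0), p(b)), p(b))))  →  k(pair(k(pair(0, b), pair(b, e)), p(0)), p(k(pair(pair(b, 0), p(b)), p(b))))   [R1 at 1.1.1]
2. k(pair(k(pair(0, b), pair(b, e)), p(0)), p(k(pair(pair(b, 0), p(b)), p(b))))  →  k(pair(pair(0, 0), p(0)), p(k(pair(pair(b, 0), p(b)), p(b))))   [R4 at 1.1]
3. k(pair(pair(0, 0), p(0)), p(k(pair(pair(b, 0), p(b)), p(b))))  →  k(pair(pair(0, 0), p(0)), p(b))   [R5 at 2.1]
4. k(pair(pair(0, 0), p(0)), p(b))  →  0   [R5 at ε]

0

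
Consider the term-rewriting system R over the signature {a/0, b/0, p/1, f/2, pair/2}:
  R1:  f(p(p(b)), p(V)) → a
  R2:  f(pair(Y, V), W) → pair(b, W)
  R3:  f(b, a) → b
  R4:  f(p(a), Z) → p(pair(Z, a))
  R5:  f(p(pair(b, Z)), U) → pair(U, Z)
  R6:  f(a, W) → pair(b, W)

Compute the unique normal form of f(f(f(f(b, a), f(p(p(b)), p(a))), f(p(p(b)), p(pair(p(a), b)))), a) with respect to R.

1. f(f(f(f(b, a), f(p(p(b)), p(a))), f(p(p(b)), p(pair(p(a), b)))), a)  →  f(f(f(b, f(p(p(b)), p(a))), f(p(p(b)), p(pair(p(a), b)))), a)   [R3 at 1.1.1]
2. f(f(f(b, f(p(p(b)), p(a))), f(p(p(b)), p(pair(p(a), b)))), a)  →  f(f(f(b, a), f(p(p(b)), p(pair(p(a), b)))), a)   [R1 at 1.1.2]
3. f(f(f(b, a), f(p(p(b)), p(pair(p(a), b)))), a)  →  f(f(b, f(p(p(b)), p(pair(p(a), b)))), a)   [R3 at 1.1]
4. f(f(b, f(p(p(b)), p(pair(p(a), b)))), a)  →  f(f(b, a), a)   [R1 at 1.2]
5. f(f(b, a), a)  →  f(b, a)   [R3 at 1]
6. f(b, a)  →  b   [R3 at ε]

b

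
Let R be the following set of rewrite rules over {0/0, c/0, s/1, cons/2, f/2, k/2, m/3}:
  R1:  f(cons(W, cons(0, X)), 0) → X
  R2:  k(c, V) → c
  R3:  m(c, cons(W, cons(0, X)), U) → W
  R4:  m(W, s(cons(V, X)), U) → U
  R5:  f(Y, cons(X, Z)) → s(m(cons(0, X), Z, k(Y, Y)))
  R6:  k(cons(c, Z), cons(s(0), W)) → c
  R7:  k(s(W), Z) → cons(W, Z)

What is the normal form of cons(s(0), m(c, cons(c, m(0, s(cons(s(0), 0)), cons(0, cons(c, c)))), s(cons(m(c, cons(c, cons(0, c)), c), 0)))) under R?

1. cons(s(0), m(c, cons(c, m(0, s(cons(s(0), 0)), cons(0, cons(c, c)))), s(cons(m(c, cons(c, cons(0, c)), c), 0))))  →  cons(s(0), m(c, cons(c, cons(0, cons(c, c))), s(cons(m(c, cons(c, cons(0, c)), c), 0))))   [R4 at 2.2.2]
2. cons(s(0), m(c, cons(c, cons(0, cons(c, c))), s(cons(m(c, cons(c, cons(0, c)), c), 0))))  →  cons(s(0), c)   [R3 at 2]

cons(s(0), c)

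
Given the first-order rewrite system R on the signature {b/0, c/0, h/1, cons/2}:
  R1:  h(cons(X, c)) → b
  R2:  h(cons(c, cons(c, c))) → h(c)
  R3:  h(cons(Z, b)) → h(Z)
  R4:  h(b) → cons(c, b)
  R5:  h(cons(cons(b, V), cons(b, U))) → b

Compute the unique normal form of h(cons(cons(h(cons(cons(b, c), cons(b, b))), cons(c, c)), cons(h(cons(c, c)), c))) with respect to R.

b

1. h(cons(cons(h(cons(cons(b, c), cons(b, b))), cons(c, c)), cons(h(cons(c, c)), c)))  →  h(cons(cons(b, cons(c, c)), cons(h(cons(c, c)), c)))   [R5 at 1.1.1]
2. h(cons(cons(b, cons(c, c)), cons(h(cons(c, c)), c)))  →  h(cons(cons(b, cons(c, c)), cons(b, c)))   [R1 at 1.2.1]
3. h(cons(cons(b, cons(c, c)), cons(b, c)))  →  b   [R5 at ε]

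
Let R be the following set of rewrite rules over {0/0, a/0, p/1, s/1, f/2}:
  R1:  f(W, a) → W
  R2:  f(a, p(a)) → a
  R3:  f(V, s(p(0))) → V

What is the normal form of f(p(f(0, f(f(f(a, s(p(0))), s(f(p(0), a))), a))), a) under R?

1. f(p(f(0, f(f(f(a, s(p(0))), s(f(p(0), a))), a))), a)  →  p(f(0, f(f(f(a, s(p(0))), s(f(p(0), a))), a)))   [R1 at ε]
2. p(f(0, f(f(f(a, s(p(0))), s(f(p(0), a))), a)))  →  p(f(0, f(f(a, s(p(0))), s(f(p(0), a)))))   [R1 at 1.2]
3. p(f(0, f(f(a, s(p(0))), s(f(p(0), a)))))  →  p(f(0, f(a, s(f(p(0), a)))))   [R3 at 1.2.1]
4. p(f(0, f(a, s(f(p(0), a)))))  →  p(f(0, f(a, s(p(0)))))   [R1 at 1.2.2.1]
5. p(f(0, f(a, s(p(0)))))  →  p(f(0, a))   [R3 at 1.2]
6. p(f(0, a))  →  p(0)   [R1 at 1]

p(0)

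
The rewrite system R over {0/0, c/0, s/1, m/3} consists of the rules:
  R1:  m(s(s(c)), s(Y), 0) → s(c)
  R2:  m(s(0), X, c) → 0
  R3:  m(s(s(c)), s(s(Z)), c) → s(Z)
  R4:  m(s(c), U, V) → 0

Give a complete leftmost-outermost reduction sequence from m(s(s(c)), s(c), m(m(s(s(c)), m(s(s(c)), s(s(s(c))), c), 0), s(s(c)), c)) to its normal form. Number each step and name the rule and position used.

1. m(s(s(c)), s(c), m(m(s(s(c)), m(s(s(c)), s(s(s(c))), c), 0), s(s(c)), c))  →  m(s(s(c)), s(c), m(m(s(s(c)), s(s(c)), 0), s(s(c)), c))   [R3 at 3.1.2]
2. m(s(s(c)), s(c), m(m(s(s(c)), s(s(c)), 0), s(s(c)), c))  →  m(s(s(c)), s(c), m(s(c), s(s(c)), c))   [R1 at 3.1]
3. m(s(s(c)), s(c), m(s(c), s(s(c)), c))  →  m(s(s(c)), s(c), 0)   [R4 at 3]
4. m(s(s(c)), s(c), 0)  →  s(c)   [R1 at ε]

s(c)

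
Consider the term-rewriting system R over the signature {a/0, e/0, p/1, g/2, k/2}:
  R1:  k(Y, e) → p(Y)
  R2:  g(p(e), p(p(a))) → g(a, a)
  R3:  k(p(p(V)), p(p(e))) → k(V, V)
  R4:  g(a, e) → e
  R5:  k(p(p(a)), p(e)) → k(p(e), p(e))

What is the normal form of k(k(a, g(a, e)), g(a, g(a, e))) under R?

1. k(k(a, g(a, e)), g(a, g(a, e)))  →  k(k(a, e), g(a, g(a, e)))   [R4 at 1.2]
2. k(k(a, e), g(a, g(a, e)))  →  k(p(a), g(a, g(a, e)))   [R1 at 1]
3. k(p(a), g(a, g(a, e)))  →  k(p(a), g(a, e))   [R4 at 2.2]
4. k(p(a), g(a, e))  →  k(p(a), e)   [R4 at 2]
5. k(p(a), e)  →  p(p(a))   [R1 at ε]

p(p(a))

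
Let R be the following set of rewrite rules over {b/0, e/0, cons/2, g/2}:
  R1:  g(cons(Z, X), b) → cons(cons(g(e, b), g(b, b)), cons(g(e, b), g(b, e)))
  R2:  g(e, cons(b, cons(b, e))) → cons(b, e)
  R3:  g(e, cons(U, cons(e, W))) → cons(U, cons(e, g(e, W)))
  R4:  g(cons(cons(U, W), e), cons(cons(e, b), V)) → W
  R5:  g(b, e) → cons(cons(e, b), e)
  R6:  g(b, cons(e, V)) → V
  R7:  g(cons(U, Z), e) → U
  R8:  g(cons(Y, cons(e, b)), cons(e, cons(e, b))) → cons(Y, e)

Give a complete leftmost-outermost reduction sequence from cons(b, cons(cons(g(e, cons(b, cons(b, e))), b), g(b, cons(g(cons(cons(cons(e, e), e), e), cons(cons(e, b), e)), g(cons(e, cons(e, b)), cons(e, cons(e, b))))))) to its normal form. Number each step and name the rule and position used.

1. cons(b, cons(cons(g(e, cons(b, cons(b, e))), b), g(b, cons(g(cons(cons(cons(e, e), e), e), cons(cons(e, b), e)), g(cons(e, cons(e, b)), cons(e, cons(e, b)))))))  →  cons(b, cons(cons(cons(b, e), b), g(b, cons(g(cons(cons(cons(e, e), e), e), cons(cons(e, b), e)), g(cons(e, cons(e, b)), cons(e, cons(e, b)))))))   [R2 at 2.1.1]
2. cons(b, cons(cons(cons(b, e), b), g(b, cons(g(cons(cons(cons(e, e), e), e), cons(cons(e, b), e)), g(cons(e, cons(e, b)), cons(e, cons(e, b)))))))  →  cons(b, cons(cons(cons(b, e), b), g(b, cons(e, g(cons(e, cons(e, b)), cons(e, cons(e, b)))))))   [R4 at 2.2.2.1]
3. cons(b, cons(cons(cons(b, e), b), g(b, cons(e, g(cons(e, cons(e, b)), cons(e, cons(e, b)))))))  →  cons(b, cons(cons(cons(b, e), b), g(cons(e, cons(e, b)), cons(e, cons(e, b)))))   [R6 at 2.2]
4. cons(b, cons(cons(cons(b, e), b), g(cons(e, cons(e, b)), cons(e, cons(e, b)))))  →  cons(b, cons(cons(cons(b, e), b), cons(e, e)))   [R8 at 2.2]

cons(b, cons(cons(cons(b, e), b), cons(e, e)))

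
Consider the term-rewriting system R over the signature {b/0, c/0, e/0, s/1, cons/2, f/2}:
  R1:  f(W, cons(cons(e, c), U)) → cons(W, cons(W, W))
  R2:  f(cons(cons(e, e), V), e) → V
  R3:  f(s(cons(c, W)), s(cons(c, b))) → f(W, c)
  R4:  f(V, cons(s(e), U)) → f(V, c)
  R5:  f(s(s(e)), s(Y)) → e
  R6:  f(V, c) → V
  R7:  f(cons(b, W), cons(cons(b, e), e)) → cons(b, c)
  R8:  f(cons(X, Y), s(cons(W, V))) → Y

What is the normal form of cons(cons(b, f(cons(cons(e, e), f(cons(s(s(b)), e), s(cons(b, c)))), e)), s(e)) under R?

1. cons(cons(b, f(cons(cons(e, e), f(cons(s(s(b)), e), s(cons(b, c)))), e)), s(e))  →  cons(cons(b, f(cons(s(s(b)), e), s(cons(b, c)))), s(e))   [R2 at 1.2]
2. cons(cons(b, f(cons(s(s(b)), e), s(cons(b, c)))), s(e))  →  cons(cons(b, e), s(e))   [R8 at 1.2]

cons(cons(b, e), s(e))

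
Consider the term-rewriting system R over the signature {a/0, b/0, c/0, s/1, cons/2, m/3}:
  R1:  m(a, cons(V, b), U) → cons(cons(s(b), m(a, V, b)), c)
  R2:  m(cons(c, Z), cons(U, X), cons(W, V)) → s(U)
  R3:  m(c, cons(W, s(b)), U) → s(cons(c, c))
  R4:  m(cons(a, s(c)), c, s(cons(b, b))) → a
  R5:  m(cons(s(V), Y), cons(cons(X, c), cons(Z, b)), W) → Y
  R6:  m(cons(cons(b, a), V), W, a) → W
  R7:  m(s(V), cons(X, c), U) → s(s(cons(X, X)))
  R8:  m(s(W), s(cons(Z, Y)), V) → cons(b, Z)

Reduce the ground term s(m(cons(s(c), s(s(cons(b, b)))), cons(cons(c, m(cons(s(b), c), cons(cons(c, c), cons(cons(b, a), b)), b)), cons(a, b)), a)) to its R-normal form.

s(s(s(cons(b, b))))

1. s(m(cons(s(c), s(s(cons(b, b)))), cons(cons(c, m(cons(s(b), c), cons(cons(c, c), cons(cons(b, a), b)), b)), cons(a, b)), a))  →  s(m(cons(s(c), s(s(cons(b, b)))), cons(cons(c, c), cons(a, b)), a))   [R5 at 1.2.1.2]
2. s(m(cons(s(c), s(s(cons(b, b)))), cons(cons(c, c), cons(a, b)), a))  →  s(s(s(cons(b, b))))   [R5 at 1]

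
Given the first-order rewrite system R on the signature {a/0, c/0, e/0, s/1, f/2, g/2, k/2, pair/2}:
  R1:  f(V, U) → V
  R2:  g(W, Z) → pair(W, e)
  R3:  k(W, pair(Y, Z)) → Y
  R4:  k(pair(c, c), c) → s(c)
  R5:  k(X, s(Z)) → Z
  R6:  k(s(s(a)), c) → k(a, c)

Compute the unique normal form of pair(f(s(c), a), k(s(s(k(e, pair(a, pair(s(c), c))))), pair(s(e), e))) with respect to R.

1. pair(f(s(c), a), k(s(s(k(e, pair(a, pair(s(c), c))))), pair(s(e), e)))  →  pair(s(c), k(s(s(k(e, pair(a, pair(s(c), c))))), pair(s(e), e)))   [R1 at 1]
2. pair(s(c), k(s(s(k(e, pair(a, pair(s(c), c))))), pair(s(e), e)))  →  pair(s(c), s(e))   [R3 at 2]

pair(s(c), s(e))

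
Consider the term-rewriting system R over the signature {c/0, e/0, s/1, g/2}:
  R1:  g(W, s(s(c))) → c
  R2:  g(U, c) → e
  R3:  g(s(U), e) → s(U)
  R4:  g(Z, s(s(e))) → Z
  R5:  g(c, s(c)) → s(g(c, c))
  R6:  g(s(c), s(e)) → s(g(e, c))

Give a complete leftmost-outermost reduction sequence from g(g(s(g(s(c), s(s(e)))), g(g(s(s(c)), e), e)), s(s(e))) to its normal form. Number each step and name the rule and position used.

c

1. g(g(s(g(s(c), s(s(e)))), g(g(s(s(c)), e), e)), s(s(e)))  →  g(s(g(s(c), s(s(e)))), g(g(s(s(c)), e), e))   [R4 at ε]
2. g(s(g(s(c), s(s(e)))), g(g(s(s(c)), e), e))  →  g(s(s(c)), g(g(s(s(c)), e), e))   [R4 at 1.1]
3. g(s(s(c)), g(g(s(s(c)), e), e))  →  g(s(s(c)), g(s(s(c)), e))   [R3 at 2.1]
4. g(s(s(c)), g(s(s(c)), e))  →  g(s(s(c)), s(s(c)))   [R3 at 2]
5. g(s(s(c)), s(s(c)))  →  c   [R1 at ε]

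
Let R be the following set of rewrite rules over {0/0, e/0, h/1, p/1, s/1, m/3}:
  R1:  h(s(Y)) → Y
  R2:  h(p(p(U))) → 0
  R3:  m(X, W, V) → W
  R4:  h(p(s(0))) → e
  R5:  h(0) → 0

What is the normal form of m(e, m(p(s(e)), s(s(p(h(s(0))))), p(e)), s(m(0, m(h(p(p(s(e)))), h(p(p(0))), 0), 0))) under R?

1. m(e, m(p(s(e)), s(s(p(h(s(0))))), p(e)), s(m(0, m(h(p(p(s(e)))), h(p(p(0))), 0), 0)))  →  m(p(s(e)), s(s(p(h(s(0))))), p(e))   [R3 at ε]
2. m(p(s(e)), s(s(p(h(s(0))))), p(e))  →  s(s(p(h(s(0)))))   [R3 at ε]
3. s(s(p(h(s(0)))))  →  s(s(p(0)))   [R1 at 1.1.1]

s(s(p(0)))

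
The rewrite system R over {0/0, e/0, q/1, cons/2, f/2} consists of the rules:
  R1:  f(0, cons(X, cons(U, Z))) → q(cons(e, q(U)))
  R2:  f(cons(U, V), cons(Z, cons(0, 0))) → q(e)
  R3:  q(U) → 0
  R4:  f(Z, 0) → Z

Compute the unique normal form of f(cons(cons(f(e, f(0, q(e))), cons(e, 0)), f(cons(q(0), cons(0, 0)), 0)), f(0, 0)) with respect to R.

cons(cons(e, cons(e, 0)), cons(0, cons(0, 0)))

1. f(cons(cons(f(e, f(0, q(e))), cons(e, 0)), f(cons(q(0), cons(0, 0)), 0)), f(0, 0))  →  f(cons(cons(f(e, f(0, 0)), cons(e, 0)), f(cons(q(0), cons(0, 0)), 0)), f(0, 0))   [R3 at 1.1.1.2.2]
2. f(cons(cons(f(e, f(0, 0)), cons(e, 0)), f(cons(q(0), cons(0, 0)), 0)), f(0, 0))  →  f(cons(cons(f(e, 0), cons(e, 0)), f(cons(q(0), cons(0, 0)), 0)), f(0, 0))   [R4 at 1.1.1.2]
3. f(cons(cons(f(e, 0), cons(e, 0)), f(cons(q(0), cons(0, 0)), 0)), f(0, 0))  →  f(cons(cons(e, cons(e, 0)), f(cons(q(0), cons(0, 0)), 0)), f(0, 0))   [R4 at 1.1.1]
4. f(cons(cons(e, cons(e, 0)), f(cons(q(0), cons(0, 0)), 0)), f(0, 0))  →  f(cons(cons(e, cons(e, 0)), cons(q(0), cons(0, 0))), f(0, 0))   [R4 at 1.2]
5. f(cons(cons(e, cons(e, 0)), cons(q(0), cons(0, 0))), f(0, 0))  →  f(cons(cons(e, cons(e, 0)), cons(0, cons(0, 0))), f(0, 0))   [R3 at 1.2.1]
6. f(cons(cons(e, cons(e, 0)), cons(0, cons(0, 0))), f(0, 0))  →  f(cons(cons(e, cons(e, 0)), cons(0, cons(0, 0))), 0)   [R4 at 2]
7. f(cons(cons(e, cons(e, 0)), cons(0, cons(0, 0))), 0)  →  cons(cons(e, cons(e, 0)), cons(0, cons(0, 0)))   [R4 at ε]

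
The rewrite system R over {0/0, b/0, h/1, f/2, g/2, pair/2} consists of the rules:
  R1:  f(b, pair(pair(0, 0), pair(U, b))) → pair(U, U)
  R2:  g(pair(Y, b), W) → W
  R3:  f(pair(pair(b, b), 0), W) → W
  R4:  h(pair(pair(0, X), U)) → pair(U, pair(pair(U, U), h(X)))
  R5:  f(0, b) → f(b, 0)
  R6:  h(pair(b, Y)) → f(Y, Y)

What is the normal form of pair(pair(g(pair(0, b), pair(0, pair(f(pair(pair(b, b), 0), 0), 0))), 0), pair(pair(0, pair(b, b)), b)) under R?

pair(pair(pair(0, pair(0, 0)), 0), pair(pair(0, pair(b, b)), b))

1. pair(pair(g(pair(0, b), pair(0, pair(f(pair(pair(b, b), 0), 0), 0))), 0), pair(pair(0, pair(b, b)), b))  →  pair(pair(pair(0, pair(f(pair(pair(b, b), 0), 0), 0)), 0), pair(pair(0, pair(b, b)), b))   [R2 at 1.1]
2. pair(pair(pair(0, pair(f(pair(pair(b, b), 0), 0), 0)), 0), pair(pair(0, pair(b, b)), b))  →  pair(pair(pair(0, pair(0, 0)), 0), pair(pair(0, pair(b, b)), b))   [R3 at 1.1.2.1]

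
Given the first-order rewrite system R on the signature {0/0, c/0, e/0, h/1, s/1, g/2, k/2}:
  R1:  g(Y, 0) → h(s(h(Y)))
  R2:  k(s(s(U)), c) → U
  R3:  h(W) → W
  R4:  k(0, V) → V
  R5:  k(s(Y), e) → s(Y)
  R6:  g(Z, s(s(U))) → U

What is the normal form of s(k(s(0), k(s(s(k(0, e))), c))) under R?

1. s(k(s(0), k(s(s(k(0, e))), c)))  →  s(k(s(0), k(0, e)))   [R2 at 1.2]
2. s(k(s(0), k(0, e)))  →  s(k(s(0), e))   [R4 at 1.2]
3. s(k(s(0), e))  →  s(s(0))   [R5 at 1]

s(s(0))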